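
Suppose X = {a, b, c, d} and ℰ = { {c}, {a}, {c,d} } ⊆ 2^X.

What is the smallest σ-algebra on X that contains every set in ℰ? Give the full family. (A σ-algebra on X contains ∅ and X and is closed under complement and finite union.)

σ(ℰ) (16 sets): { {}, {a}, {b}, {c}, {d}, {a,b}, {a,c}, {a,d}, {b,c}, {b,d}, {c,d}, {a,b,c}, {a,b,d}, {a,c,d}, {b,c,d}, X }

Working:
Take S₀ = ℰ ∪ {∅, X} = { {}, {a}, {c}, {c,d}, X }.
Step 1. New:
  {a,b}  = ᶜ of {c,d}
  {a,c}  = {c} ∪ {a}
  {a,b,d}  = ᶜ of {c}
  {a,c,d}  = {c,d} ∪ {a}
  {b,c,d}  = ᶜ of {a}
  [10 total]
Step 2: +3 →
  {b}  = ᶜ of {a,c,d}
  {b,d}  = ᶜ of {a,c}
  {a,b,c}  = {a,b} ∪ {c}
  [13 total]
Step 3. New:
  {d}  = ᶜ of {a,b,c}
  {b,c}  = {c} ∪ {b}
  [15 total]
Step 4. New:
  {a,d}  = ᶜ of {b,c}
  [16 total]
Step 5: already closed under ᶜ and ∪.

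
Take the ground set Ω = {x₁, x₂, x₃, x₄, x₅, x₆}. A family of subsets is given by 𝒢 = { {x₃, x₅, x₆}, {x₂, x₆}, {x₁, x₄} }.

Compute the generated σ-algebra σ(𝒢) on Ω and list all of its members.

σ(𝒢) = { {}, {x₂}, {x₆}, {x₁, x₄}, {x₂, x₆}, {x₃, x₅}, {x₁, x₂, x₄}, {x₁, x₄, x₆}, {x₂, x₃, x₅}, {x₃, x₅, x₆}, {x₁, x₂, x₄, x₆}, {x₁, x₃, x₄, x₅}, {x₂, x₃, x₅, x₆}, {x₁, x₂, x₃, x₄, x₅}, {x₁, x₃, x₄, x₅, x₆}, Ω }

Trace:
Begin from { {}, {x₁, x₄}, {x₂, x₆}, {x₃, x₅, x₆}, Ω } (that is, 𝒢 plus ∅ and Ω).
Iteration 1. New:
  {x₁, x₂, x₄}  = {x₃, x₅, x₆}ᶜ
  {x₁, x₂, x₄, x₆}  = {x₁, x₄} ∪ {x₂, x₆}
  {x₁, x₃, x₄, x₅}  = {x₂, x₆}ᶜ
  {x₂, x₃, x₅, x₆}  = {x₁, x₄}ᶜ
  {x₁, x₃, x₄, x₅, x₆}  = {x₁, x₄} ∪ {x₃, x₅, x₆}
Iteration 2. New:
  {x₂}  = {x₁, x₃, x₄, x₅, x₆}ᶜ
  {x₃, x₅}  = {x₁, x₂, x₄, x₆}ᶜ
  {x₁, x₂, x₃, x₄, x₅}  = {x₁, x₂, x₄} ∪ {x₁, x₃, x₄, x₅}
Iteration 3 (2 new):
  {x₆}  = {x₁, x₂, x₃, x₄, x₅}ᶜ
  {x₂, x₃, x₅}  = {x₃, x₅} ∪ {x₂}
Iteration 4 adds 1:
  {x₁, x₄, x₆}  = {x₂, x₃, x₅}ᶜ
Iteration 5: closed — nothing new.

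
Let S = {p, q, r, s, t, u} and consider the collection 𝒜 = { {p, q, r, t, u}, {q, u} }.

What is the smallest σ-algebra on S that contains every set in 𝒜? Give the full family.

σ(𝒜) = { {}, {s}, {q, u}, {p, r, t}, {q, s, u}, {p, r, s, t}, {p, q, r, t, u}, S }

Derivation:
Initial family (4 sets): { {}, {q, u}, {p, q, r, t, u}, S }.
Round 1: +2 →
  {s}  = S∖{p, q, r, t, u}
  {p, r, s, t}  = S∖{q, u}
  (now 6)
Round 2 (1 new):
  {q, s, u}  = {s} ∪ {q, u}
  (now 7)
Round 3 (1 new):
  {p, r, t}  = S∖{q, s, u}
  (now 8)
Round 4 adds nothing — fixpoint reached.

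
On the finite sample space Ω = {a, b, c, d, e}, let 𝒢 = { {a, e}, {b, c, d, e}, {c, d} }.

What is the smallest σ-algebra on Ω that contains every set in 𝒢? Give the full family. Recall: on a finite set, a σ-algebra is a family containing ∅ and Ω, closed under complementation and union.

Initial family (5 sets): { {}, {a, e}, {c, d}, {b, c, d, e}, Ω }.
Iteration 1: +4 →
  {a}  = {b, c, d, e}ᶜ
  {a, b, e}  = {c, d}ᶜ
  {b, c, d}  = {a, e}ᶜ
  {a, c, d, e}  = {c, d} ∪ {a, e}
Iteration 2. New:
  {b}  = {a, c, d, e}ᶜ
  {a, c, d}  = {c, d} ∪ {a}
  {a, b, c, d}  = {b, c, d} ∪ {a}
Iteration 3. New:
  {e}  = {a, b, c, d}ᶜ
  {a, b}  = {b} ∪ {a}
  {b, e}  = {a, c, d}ᶜ
Iteration 4: +1 →
  {c, d, e}  = {a, b}ᶜ
Iteration 5: already closed under ᶜ and ∪.

|σ(𝒢)| = 16.  σ(𝒢) = { {}, {a}, {b}, {e}, {a, b}, {a, e}, {b, e}, {c, d}, {a, b, e}, {a, c, d}, {b, c, d}, {c, d, e}, {a, b, c, d}, {a, c, d, e}, {b, c, d, e}, Ω }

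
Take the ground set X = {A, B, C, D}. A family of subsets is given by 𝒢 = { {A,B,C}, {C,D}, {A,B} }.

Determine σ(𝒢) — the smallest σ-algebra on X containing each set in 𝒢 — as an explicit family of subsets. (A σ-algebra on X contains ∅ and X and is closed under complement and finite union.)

σ(𝒢) = { {}, {C}, {D}, {A,B}, {C,D}, {A,B,C}, {A,B,D}, X }

Trace:
Start: 𝒢 ∪ {∅, X} = { {}, {A,B}, {C,D}, {A,B,C}, X }.
Round 1: 1 new —
  {D}  = complement {A,B,C}
  (now 6)
Round 2 (1 new):
  {A,B,D}  = {D} ∪ {A,B}
  (now 7)
Round 3 adds 1:
  {C}  = complement {A,B,D}
  (now 8)
Round 4: already closed under ᶜ and ∪.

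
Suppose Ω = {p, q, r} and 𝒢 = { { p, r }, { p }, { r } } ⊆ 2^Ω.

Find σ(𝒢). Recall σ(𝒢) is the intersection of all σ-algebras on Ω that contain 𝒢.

Initial family (5 sets): { {  }, { p }, { r }, { p, r }, Ω }.
Pass 1: +3 →
  { q }  = complement { p, r }
  { p, q }  = complement { r }
  { q, r }  = complement { p }
  |family| = 8
Pass 2: stable.

Therefore σ(𝒢) = { {  }, { p }, { q }, { r }, { p, q }, { p, r }, { q, r }, Ω } (|σ(𝒢)| = 8).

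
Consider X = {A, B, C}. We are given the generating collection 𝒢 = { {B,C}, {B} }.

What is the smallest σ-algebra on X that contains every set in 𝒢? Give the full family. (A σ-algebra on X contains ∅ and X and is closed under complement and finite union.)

Initial family (4 sets): { ∅, {B}, {B,C}, X }.
Iteration 1: +2 →
  {A}  = complement {B,C}
  {A,C}  = complement {B}
  (now 6)
Iteration 2. New:
  {A,B}  = {B} ∪ {A}
  (now 7)
Iteration 3: +1 →
  {C}  = complement {A,B}
  (now 8)
Iteration 4: already closed under ᶜ and ∪.

σ(𝒢) = { ∅, {A}, {B}, {C}, {A,B}, {A,C}, {B,C}, X }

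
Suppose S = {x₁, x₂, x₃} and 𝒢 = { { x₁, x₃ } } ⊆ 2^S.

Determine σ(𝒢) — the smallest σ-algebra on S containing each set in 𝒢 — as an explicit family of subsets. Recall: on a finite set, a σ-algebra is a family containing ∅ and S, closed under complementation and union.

Take S₀ = 𝒢 ∪ {∅, S} = { {  }, { x₁, x₃ }, S }.
Step 1: +1 →
  { x₂ }  = S∖{ x₁, x₃ }
  — 4 sets.
After Step 2 the family is unchanged; done.

Hence σ(𝒢) has 4 members: { {  }, { x₂ }, { x₁, x₃ }, S }.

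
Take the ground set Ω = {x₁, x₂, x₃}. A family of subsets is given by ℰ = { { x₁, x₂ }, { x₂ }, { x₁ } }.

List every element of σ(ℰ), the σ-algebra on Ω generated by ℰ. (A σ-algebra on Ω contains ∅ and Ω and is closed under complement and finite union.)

Answer: σ(ℰ) = { {  }, { x₁ }, { x₂ }, { x₃ }, { x₁, x₂ }, { x₁, x₃ }, { x₂, x₃ }, Ω }

Trace:
Start: ℰ ∪ {∅, Ω} = { {  }, { x₁ }, { x₂ }, { x₁, x₂ }, Ω }.
Pass 1 (3 new):
  { x₃ }  = { x₁, x₂ }ᶜ
  { x₁, x₃ }  = { x₂ }ᶜ
  { x₂, x₃ }  = { x₁ }ᶜ
  |family| = 8
Pass 2: no new sets; the family is a σ-algebra.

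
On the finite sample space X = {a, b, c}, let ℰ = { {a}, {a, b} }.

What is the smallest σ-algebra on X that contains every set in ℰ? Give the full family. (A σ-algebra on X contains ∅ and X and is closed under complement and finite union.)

|σ(ℰ)| = 8.  σ(ℰ) = { ∅, {a}, {b}, {c}, {a, b}, {a, c}, {b, c}, X }

Working:
Start: ℰ ∪ {∅, X} = { ∅, {a}, {a, b}, X }.
Step 1 adds 2:
  {c}  = {a, b}ᶜ
  {b, c}  = {a}ᶜ
  (now 6)
Step 2 (1 new):
  {a, c}  = {c} ∪ {a}
  (now 7)
Step 3. New:
  {b}  = {a, c}ᶜ
  (now 8)
Step 4: already closed under ᶜ and ∪.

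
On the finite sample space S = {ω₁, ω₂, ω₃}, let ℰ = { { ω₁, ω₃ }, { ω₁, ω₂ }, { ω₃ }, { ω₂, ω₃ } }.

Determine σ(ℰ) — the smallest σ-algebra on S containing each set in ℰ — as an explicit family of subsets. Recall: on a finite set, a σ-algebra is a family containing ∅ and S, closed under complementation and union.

Seed the family with ℰ together with ∅ and S: { ∅, { ω₃ }, { ω₁, ω₂ }, { ω₁, ω₃ }, { ω₂, ω₃ }, S }.
Iteration 1: 2 new —
  { ω₁ }  = { ω₂, ω₃ }ᶜ
  { ω₂ }  = { ω₁, ω₃ }ᶜ
  (now 8)
After Iteration 2 the family is unchanged; done.

|σ(ℰ)| = 8.  σ(ℰ) = { ∅, { ω₁ }, { ω₂ }, { ω₃ }, { ω₁, ω₂ }, { ω₁, ω₃ }, { ω₂, ω₃ }, S }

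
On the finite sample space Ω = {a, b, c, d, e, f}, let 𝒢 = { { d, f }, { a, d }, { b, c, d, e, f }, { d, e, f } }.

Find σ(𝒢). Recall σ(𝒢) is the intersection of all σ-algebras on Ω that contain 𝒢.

Start: 𝒢 ∪ {∅, Ω} = { {  }, { a, d }, { d, f }, { d, e, f }, { b, c, d, e, f }, Ω }.
Round 1: 6 new —
  { a }  = ᶜ of { b, c, d, e, f }
  { a, b, c }  = ᶜ of { d, e, f }
  { a, d, f }  = { a, d } ∪ { d, f }
  { a, b, c, e }  = ᶜ of { d, f }
  { a, d, e, f }  = { a, d } ∪ { d, e, f }
  { b, c, e, f }  = ᶜ of { a, d }
Round 2: +6 →
  { b, c }  = ᶜ of { a, d, e, f }
  { b, c, e }  = ᶜ of { a, d, f }
  { a, b, c, d }  = { a, b, c } ∪ { a, d }
  { a, b, c, d, e }  = { a, d } ∪ { a, b, c, e }
  { a, b, c, d, f }  = { a, b, c } ∪ { a, d, f }
  { a, b, c, e, f }  = { a, b, c } ∪ { b, c, e, f }
Round 3: +5 →
  { d }  = ᶜ of { a, b, c, e, f }
  { e }  = ᶜ of { a, b, c, d, f }
  { f }  = ᶜ of { a, b, c, d, e }
  { e, f }  = ᶜ of { a, b, c, d }
  { b, c, d, f }  = { b, c } ∪ { d, f }
Round 4. New:
  { a, e }  = ᶜ of { b, c, d, f }
  { a, f }  = { a } ∪ { f }
  { d, e }  = { e } ∪ { d }
  { a, d, e }  = { e } ∪ { a, d }
  { a, e, f }  = { e, f } ∪ { a }
  { b, c, d }  = { b, c } ∪ { d }
  { b, c, f }  = { f } ∪ { b, c }
  { a, b, c, f }  = { a, b, c } ∪ { f }
  { b, c, d, e }  = { b, c, e } ∪ { d }
Round 5 adds nothing — fixpoint reached.

|σ(𝒢)| = 32.  σ(𝒢) = { {  }, { a }, { d }, { e }, { f }, { a, d }, { a, e }, { a, f }, { b, c }, { d, e }, { d, f }, { e, f }, { a, b, c }, { a, d, e }, { a, d, f }, { a, e, f }, { b, c, d }, { b, c, e }, { b, c, f }, { d, e, f }, { a, b, c, d }, { a, b, c, e }, { a, b, c, f }, { a, d, e, f }, { b, c, d, e }, { b, c, d, f }, { b, c, e, f }, { a, b, c, d, e }, { a, b, c, d, f }, { a, b, c, e, f }, { b, c, d, e, f }, Ω }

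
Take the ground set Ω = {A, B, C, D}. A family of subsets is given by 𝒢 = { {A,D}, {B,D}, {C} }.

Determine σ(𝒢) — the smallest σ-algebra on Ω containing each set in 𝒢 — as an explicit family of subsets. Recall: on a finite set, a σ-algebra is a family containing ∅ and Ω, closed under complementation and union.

Start: 𝒢 ∪ {∅, Ω} = { ∅, {C}, {A,D}, {B,D}, Ω }.
Pass 1: +5 →
  {A,C}  = {B,D}ᶜ
  {B,C}  = {A,D}ᶜ
  {A,B,D}  = {C}ᶜ
  {A,C,D}  = {C} ∪ {A,D}
  {B,C,D}  = {C} ∪ {B,D}
  |family| = 10
Pass 2: +3 →
  {A}  = {B,C,D}ᶜ
  {B}  = {A,C,D}ᶜ
  {A,B,C}  = {B,C} ∪ {A,C}
  |family| = 13
Pass 3 (2 new):
  {D}  = {A,B,C}ᶜ
  {A,B}  = {B} ∪ {A}
  |family| = 15
Pass 4. New:
  {C,D}  = {A,B}ᶜ
  |family| = 16
Pass 5: closed — nothing new.

Hence σ(𝒢) has 16 members: { ∅, {A}, {B}, {C}, {D}, {A,B}, {A,C}, {A,D}, {B,C}, {B,D}, {C,D}, {A,B,C}, {A,B,D}, {A,C,D}, {B,C,D}, Ω }.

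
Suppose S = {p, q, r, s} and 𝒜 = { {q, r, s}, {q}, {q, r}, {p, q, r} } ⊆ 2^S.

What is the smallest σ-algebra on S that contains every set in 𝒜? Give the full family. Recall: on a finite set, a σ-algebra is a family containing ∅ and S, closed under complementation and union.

σ(𝒜) = { {}, {p}, {q}, {r}, {s}, {p, q}, {p, r}, {p, s}, {q, r}, {q, s}, {r, s}, {p, q, r}, {p, q, s}, {p, r, s}, {q, r, s}, S }

Working:
Start: 𝒜 ∪ {∅, S} = { {}, {q}, {q, r}, {p, q, r}, {q, r, s}, S }.
Pass 1 (4 new):
  {p}  = S∖{q, r, s}
  {s}  = S∖{p, q, r}
  {p, s}  = S∖{q, r}
  {p, r, s}  = S∖{q}
  |family| = 10
Pass 2: +3 →
  {p, q}  = {q} ∪ {p}
  {q, s}  = {q} ∪ {s}
  {p, q, s}  = {q} ∪ {p, s}
  |family| = 13
Pass 3 (3 new):
  {r}  = S∖{p, q, s}
  {p, r}  = S∖{q, s}
  {r, s}  = S∖{p, q}
  |family| = 16
After Pass 4 the family is unchanged; done.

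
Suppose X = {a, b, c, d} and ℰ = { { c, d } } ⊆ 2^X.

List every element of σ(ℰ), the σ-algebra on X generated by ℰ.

Take S₀ = ℰ ∪ {∅, X} = { ∅, { c, d }, X }.
Round 1 (1 new):
  { a, b }  = complement { c, d }
  — 4 sets.
After Round 2 the family is unchanged; done.

Hence σ(ℰ) has 4 members: { ∅, { a, b }, { c, d }, X }.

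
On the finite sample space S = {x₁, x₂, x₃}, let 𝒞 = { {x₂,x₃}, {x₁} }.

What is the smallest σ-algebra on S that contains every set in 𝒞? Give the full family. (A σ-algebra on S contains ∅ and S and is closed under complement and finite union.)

|σ(𝒞)| = 4.  σ(𝒞) = { ∅, {x₁}, {x₂,x₃}, S }

Derivation:
Seed the family with 𝒞 together with ∅ and S: { ∅, {x₁}, {x₂,x₃}, S }.
Round 1 adds nothing — fixpoint reached.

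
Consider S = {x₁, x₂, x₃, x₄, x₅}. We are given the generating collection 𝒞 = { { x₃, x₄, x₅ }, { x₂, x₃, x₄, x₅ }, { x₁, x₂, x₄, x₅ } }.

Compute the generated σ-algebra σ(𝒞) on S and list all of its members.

Begin from { {}, { x₃, x₄, x₅ }, { x₁, x₂, x₄, x₅ }, { x₂, x₃, x₄, x₅ }, S } (that is, 𝒞 plus ∅ and S).
Iteration 1. New:
  { x₁ }  = ᶜ of { x₂, x₃, x₄, x₅ }
  { x₃ }  = ᶜ of { x₁, x₂, x₄, x₅ }
  { x₁, x₂ }  = ᶜ of { x₃, x₄, x₅ }
  |family| = 8
Iteration 2 (3 new):
  { x₁, x₃ }  = { x₃ } ∪ { x₁ }
  { x₁, x₂, x₃ }  = { x₃ } ∪ { x₁, x₂ }
  { x₁, x₃, x₄, x₅ }  = { x₃, x₄, x₅ } ∪ { x₁ }
  |family| = 11
Iteration 3. New:
  { x₂ }  = ᶜ of { x₁, x₃, x₄, x₅ }
  { x₄, x₅ }  = ᶜ of { x₁, x₂, x₃ }
  { x₂, x₄, x₅ }  = ᶜ of { x₁, x₃ }
  |family| = 14
Iteration 4. New:
  { x₂, x₃ }  = { x₃ } ∪ { x₂ }
  { x₁, x₄, x₅ }  = { x₄, x₅ } ∪ { x₁ }
  |family| = 16
Iteration 5: stable.

Hence σ(𝒞) has 16 members: { {}, { x₁ }, { x₂ }, { x₃ }, { x₁, x₂ }, { x₁, x₃ }, { x₂, x₃ }, { x₄, x₅ }, { x₁, x₂, x₃ }, { x₁, x₄, x₅ }, { x₂, x₄, x₅ }, { x₃, x₄, x₅ }, { x₁, x₂, x₄, x₅ }, { x₁, x₃, x₄, x₅ }, { x₂, x₃, x₄, x₅ }, S }.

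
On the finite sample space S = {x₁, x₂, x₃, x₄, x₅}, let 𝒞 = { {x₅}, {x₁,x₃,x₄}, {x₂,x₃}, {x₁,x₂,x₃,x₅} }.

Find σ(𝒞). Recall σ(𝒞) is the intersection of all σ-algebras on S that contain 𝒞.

Take S₀ = 𝒞 ∪ {∅, S} = { {}, {x₅}, {x₂,x₃}, {x₁,x₃,x₄}, {x₁,x₂,x₃,x₅}, S }.
Round 1: 6 new —
  {x₄}  = {x₁,x₂,x₃,x₅}ᶜ
  {x₂,x₅}  = {x₁,x₃,x₄}ᶜ
  {x₁,x₄,x₅}  = {x₂,x₃}ᶜ
  {x₂,x₃,x₅}  = {x₂,x₃} ∪ {x₅}
  {x₁,x₂,x₃,x₄}  = {x₅}ᶜ
  {x₁,x₃,x₄,x₅}  = {x₁,x₃,x₄} ∪ {x₅}
  — 12 sets.
Round 2: +7 →
  {x₂}  = {x₁,x₃,x₄,x₅}ᶜ
  {x₁,x₄}  = {x₂,x₃,x₅}ᶜ
  {x₄,x₅}  = {x₅} ∪ {x₄}
  {x₂,x₃,x₄}  = {x₂,x₃} ∪ {x₄}
  {x₂,x₄,x₅}  = {x₂,x₅} ∪ {x₄}
  {x₁,x₂,x₄,x₅}  = {x₁,x₄,x₅} ∪ {x₂,x₅}
  {x₂,x₃,x₄,x₅}  = {x₂,x₃,x₅} ∪ {x₄}
  — 19 sets.
Round 3: +7 →
  {x₁}  = {x₂,x₃,x₄,x₅}ᶜ
  {x₃}  = {x₁,x₂,x₄,x₅}ᶜ
  {x₁,x₃}  = {x₂,x₄,x₅}ᶜ
  {x₁,x₅}  = {x₂,x₃,x₄}ᶜ
  {x₂,x₄}  = {x₂} ∪ {x₄}
  {x₁,x₂,x₃}  = {x₄,x₅}ᶜ
  {x₁,x₂,x₄}  = {x₂} ∪ {x₁,x₄}
  — 26 sets.
Round 4: 6 new —
  {x₁,x₂}  = {x₂} ∪ {x₁}
  {x₃,x₄}  = {x₃} ∪ {x₄}
  {x₃,x₅}  = {x₁,x₂,x₄}ᶜ
  {x₁,x₂,x₅}  = {x₂,x₅} ∪ {x₁,x₅}
  {x₁,x₃,x₅}  = {x₂,x₄}ᶜ
  {x₃,x₄,x₅}  = {x₄,x₅} ∪ {x₃}
  — 32 sets.
Round 5: no new sets; the family is a σ-algebra.

Hence σ(𝒞) has 32 members: { {}, {x₁}, {x₂}, {x₃}, {x₄}, {x₅}, {x₁,x₂}, {x₁,x₃}, {x₁,x₄}, {x₁,x₅}, {x₂,x₃}, {x₂,x₄}, {x₂,x₅}, {x₃,x₄}, {x₃,x₅}, {x₄,x₅}, {x₁,x₂,x₃}, {x₁,x₂,x₄}, {x₁,x₂,x₅}, {x₁,x₃,x₄}, {x₁,x₃,x₅}, {x₁,x₄,x₅}, {x₂,x₃,x₄}, {x₂,x₃,x₅}, {x₂,x₄,x₅}, {x₃,x₄,x₅}, {x₁,x₂,x₃,x₄}, {x₁,x₂,x₃,x₅}, {x₁,x₂,x₄,x₅}, {x₁,x₃,x₄,x₅}, {x₂,x₃,x₄,x₅}, S }.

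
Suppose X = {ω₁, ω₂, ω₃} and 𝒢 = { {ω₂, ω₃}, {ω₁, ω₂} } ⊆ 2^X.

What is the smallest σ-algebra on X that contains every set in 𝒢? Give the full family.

Initial family (4 sets): { {}, {ω₁, ω₂}, {ω₂, ω₃}, X }.
Step 1. New:
  {ω₁}  = ᶜ of {ω₂, ω₃}
  {ω₃}  = ᶜ of {ω₁, ω₂}
  — 6 sets.
Step 2: +1 →
  {ω₁, ω₃}  = {ω₃} ∪ {ω₁}
  — 7 sets.
Step 3: 1 new —
  {ω₂}  = ᶜ of {ω₁, ω₃}
  — 8 sets.
Step 4: already closed under ᶜ and ∪.

|σ(𝒢)| = 8.  σ(𝒢) = { {}, {ω₁}, {ω₂}, {ω₃}, {ω₁, ω₂}, {ω₁, ω₃}, {ω₂, ω₃}, X }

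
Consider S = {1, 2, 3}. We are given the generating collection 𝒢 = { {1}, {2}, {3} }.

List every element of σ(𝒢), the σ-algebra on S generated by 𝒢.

Seed the family with 𝒢 together with ∅ and S: { {}, {1}, {2}, {3}, S }.
Pass 1: 3 new —
  {1, 2}  = S∖{3}
  {1, 3}  = S∖{2}
  {2, 3}  = S∖{1}
  (now 8)
Pass 2: no new sets; the family is a σ-algebra.

Hence σ(𝒢) has 8 members: { {}, {1}, {2}, {3}, {1, 2}, {1, 3}, {2, 3}, S }.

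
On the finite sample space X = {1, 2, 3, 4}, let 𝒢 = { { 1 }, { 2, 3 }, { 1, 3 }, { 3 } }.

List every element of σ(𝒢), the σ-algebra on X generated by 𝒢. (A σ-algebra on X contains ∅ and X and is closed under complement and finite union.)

Start: 𝒢 ∪ {∅, X} = { ∅, { 1 }, { 3 }, { 1, 3 }, { 2, 3 }, X }.
Round 1: 5 new —
  { 1, 4 }  = X∖{ 2, 3 }
  { 2, 4 }  = X∖{ 1, 3 }
  { 1, 2, 3 }  = { 2, 3 } ∪ { 1, 3 }
  { 1, 2, 4 }  = X∖{ 3 }
  { 2, 3, 4 }  = X∖{ 1 }
  |family| = 11
Round 2 (2 new):
  { 4 }  = X∖{ 1, 2, 3 }
  { 1, 3, 4 }  = { 3 } ∪ { 1, 4 }
  |family| = 13
Round 3. New:
  { 2 }  = X∖{ 1, 3, 4 }
  { 3, 4 }  = { 3 } ∪ { 4 }
  |family| = 15
Round 4: +1 →
  { 1, 2 }  = X∖{ 3, 4 }
  |family| = 16
Round 5 adds nothing — fixpoint reached.

|σ(𝒢)| = 16.  σ(𝒢) = { ∅, { 1 }, { 2 }, { 3 }, { 4 }, { 1, 2 }, { 1, 3 }, { 1, 4 }, { 2, 3 }, { 2, 4 }, { 3, 4 }, { 1, 2, 3 }, { 1, 2, 4 }, { 1, 3, 4 }, { 2, 3, 4 }, X }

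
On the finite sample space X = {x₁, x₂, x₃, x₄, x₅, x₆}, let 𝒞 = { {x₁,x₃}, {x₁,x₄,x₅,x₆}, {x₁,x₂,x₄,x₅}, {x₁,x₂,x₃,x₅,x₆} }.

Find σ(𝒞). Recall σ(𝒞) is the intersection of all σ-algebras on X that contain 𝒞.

|σ(𝒞)| = 64.  σ(𝒞) = { {}, {x₁}, {x₂}, {x₃}, {x₄}, {x₅}, {x₆}, {x₁,x₂}, {x₁,x₃}, {x₁,x₄}, {x₁,x₅}, {x₁,x₆}, {x₂,x₃}, {x₂,x₄}, {x₂,x₅}, {x₂,x₆}, {x₃,x₄}, {x₃,x₅}, {x₃,x₆}, {x₄,x₅}, {x₄,x₆}, {x₅,x₆}, {x₁,x₂,x₃}, {x₁,x₂,x₄}, {x₁,x₂,x₅}, {x₁,x₂,x₆}, {x₁,x₃,x₄}, {x₁,x₃,x₅}, {x₁,x₃,x₆}, {x₁,x₄,x₅}, {x₁,x₄,x₆}, {x₁,x₅,x₆}, {x₂,x₃,x₄}, {x₂,x₃,x₅}, {x₂,x₃,x₆}, {x₂,x₄,x₅}, {x₂,x₄,x₆}, {x₂,x₅,x₆}, {x₃,x₄,x₅}, {x₃,x₄,x₆}, {x₃,x₅,x₆}, {x₄,x₅,x₆}, {x₁,x₂,x₃,x₄}, {x₁,x₂,x₃,x₅}, {x₁,x₂,x₃,x₆}, {x₁,x₂,x₄,x₅}, {x₁,x₂,x₄,x₆}, {x₁,x₂,x₅,x₆}, {x₁,x₃,x₄,x₅}, {x₁,x₃,x₄,x₆}, {x₁,x₃,x₅,x₆}, {x₁,x₄,x₅,x₆}, {x₂,x₃,x₄,x₅}, {x₂,x₃,x₄,x₆}, {x₂,x₃,x₅,x₆}, {x₂,x₄,x₅,x₆}, {x₃,x₄,x₅,x₆}, {x₁,x₂,x₃,x₄,x₅}, {x₁,x₂,x₃,x₄,x₆}, {x₁,x₂,x₃,x₅,x₆}, {x₁,x₂,x₄,x₅,x₆}, {x₁,x₃,x₄,x₅,x₆}, {x₂,x₃,x₄,x₅,x₆}, X }

Derivation:
Start: 𝒞 ∪ {∅, X} = { {}, {x₁,x₃}, {x₁,x₂,x₄,x₅}, {x₁,x₄,x₅,x₆}, {x₁,x₂,x₃,x₅,x₆}, X }.
Step 1: 7 new —
  {x₄}  = X∖{x₁,x₂,x₃,x₅,x₆}
  {x₂,x₃}  = X∖{x₁,x₄,x₅,x₆}
  {x₃,x₆}  = X∖{x₁,x₂,x₄,x₅}
  {x₂,x₄,x₅,x₆}  = X∖{x₁,x₃}
  {x₁,x₂,x₃,x₄,x₅}  = {x₁,x₃} ∪ {x₁,x₂,x₄,x₅}
  {x₁,x₂,x₄,x₅,x₆}  = {x₁,x₄,x₅,x₆} ∪ {x₁,x₂,x₄,x₅}
  {x₁,x₃,x₄,x₅,x₆}  = {x₁,x₃} ∪ {x₁,x₄,x₅,x₆}
  (now 13)
Step 2 (10 new):
  {x₂}  = X∖{x₁,x₃,x₄,x₅,x₆}
  {x₃}  = X∖{x₁,x₂,x₄,x₅,x₆}
  {x₆}  = X∖{x₁,x₂,x₃,x₄,x₅}
  {x₁,x₂,x₃}  = {x₂,x₃} ∪ {x₁,x₃}
  {x₁,x₃,x₄}  = {x₁,x₃} ∪ {x₄}
  {x₁,x₃,x₆}  = {x₁,x₃} ∪ {x₃,x₆}
  {x₂,x₃,x₄}  = {x₂,x₃} ∪ {x₄}
  {x₂,x₃,x₆}  = {x₂,x₃} ∪ {x₃,x₆}
  {x₃,x₄,x₆}  = {x₃,x₆} ∪ {x₄}
  {x₂,x₃,x₄,x₅,x₆}  = {x₂,x₄,x₅,x₆} ∪ {x₂,x₃}
  (now 23)
Step 3: 16 new —
  {x₁}  = X∖{x₂,x₃,x₄,x₅,x₆}
  {x₂,x₄}  = {x₂} ∪ {x₄}
  {x₂,x₆}  = {x₂} ∪ {x₆}
  {x₃,x₄}  = {x₃} ∪ {x₄}
  {x₄,x₆}  = {x₆} ∪ {x₄}
  {x₁,x₂,x₅}  = X∖{x₃,x₄,x₆}
  {x₁,x₄,x₅}  = X∖{x₂,x₃,x₆}
  {x₁,x₅,x₆}  = X∖{x₂,x₃,x₄}
  {x₂,x₄,x₅}  = X∖{x₁,x₃,x₆}
  {x₂,x₅,x₆}  = X∖{x₁,x₃,x₄}
  {x₄,x₅,x₆}  = X∖{x₁,x₂,x₃}
  {x₁,x₂,x₃,x₄}  = {x₂} ∪ {x₁,x₃,x₄}
  {x₁,x₂,x₃,x₆}  = {x₁,x₃,x₆} ∪ {x₂}
  {x₁,x₃,x₄,x₆}  = {x₁,x₃,x₆} ∪ {x₁,x₃,x₄}
  {x₂,x₃,x₄,x₆}  = {x₂} ∪ {x₃,x₄,x₆}
  {x₁,x₂,x₃,x₄,x₆}  = {x₁,x₃,x₆} ∪ {x₂,x₃,x₄}
  (now 39)
Step 4: 19 new —
  {x₅}  = X∖{x₁,x₂,x₃,x₄,x₆}
  {x₁,x₂}  = {x₂} ∪ {x₁}
  {x₁,x₄}  = {x₄} ∪ {x₁}
  {x₁,x₅}  = X∖{x₂,x₃,x₄,x₆}
  {x₁,x₆}  = {x₁} ∪ {x₆}
  {x₂,x₅}  = X∖{x₁,x₃,x₄,x₆}
  {x₄,x₅}  = X∖{x₁,x₂,x₃,x₆}
  {x₅,x₆}  = X∖{x₁,x₂,x₃,x₄}
  {x₁,x₂,x₄}  = {x₁} ∪ {x₂,x₄}
  {x₁,x₂,x₆}  = {x₂,x₆} ∪ {x₁}
  {x₁,x₄,x₆}  = {x₁} ∪ {x₄,x₆}
  {x₂,x₄,x₆}  = {x₂} ∪ {x₄,x₆}
  {x₁,x₂,x₃,x₅}  = X∖{x₄,x₆}
  {x₁,x₂,x₅,x₆}  = X∖{x₃,x₄}
  {x₁,x₃,x₄,x₅}  = X∖{x₂,x₆}
  {x₁,x₃,x₅,x₆}  = X∖{x₂,x₄}
  {x₂,x₃,x₄,x₅}  = {x₃,x₄} ∪ {x₂,x₄,x₅}
  {x₂,x₃,x₅,x₆}  = {x₂,x₃,x₆} ∪ {x₂,x₅,x₆}
  {x₃,x₄,x₅,x₆}  = {x₃,x₄} ∪ {x₄,x₅,x₆}
  (now 58)
Step 5 adds 6:
  {x₃,x₅}  = {x₅} ∪ {x₃}
  {x₁,x₃,x₅}  = X∖{x₂,x₄,x₆}
  {x₂,x₃,x₅}  = X∖{x₁,x₄,x₆}
  {x₃,x₄,x₅}  = X∖{x₁,x₂,x₆}
  {x₃,x₅,x₆}  = X∖{x₁,x₂,x₄}
  {x₁,x₂,x₄,x₆}  = {x₂,x₄,x₆} ∪ {x₁,x₆}
  (now 64)
Step 6: already closed under ᶜ and ∪.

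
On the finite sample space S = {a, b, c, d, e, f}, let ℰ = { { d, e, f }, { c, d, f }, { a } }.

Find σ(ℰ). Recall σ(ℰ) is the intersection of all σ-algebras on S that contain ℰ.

Initial family (5 sets): { ∅, { a }, { c, d, f }, { d, e, f }, S }.
Step 1 adds 6:
  { a, b, c }  = { d, e, f }ᶜ
  { a, b, e }  = { c, d, f }ᶜ
  { a, c, d, f }  = { c, d, f } ∪ { a }
  { a, d, e, f }  = { d, e, f } ∪ { a }
  { c, d, e, f }  = { c, d, f } ∪ { d, e, f }
  { b, c, d, e, f }  = { a }ᶜ
  (now 11)
Step 2. New:
  { a, b }  = { c, d, e, f }ᶜ
  { b, c }  = { a, d, e, f }ᶜ
  { b, e }  = { a, c, d, f }ᶜ
  { a, b, c, e }  = { a, b, c } ∪ { a, b, e }
  { a, b, c, d, f }  = { a, b, c } ∪ { a, c, d, f }
  { a, b, d, e, f }  = { a, d, e, f } ∪ { a, b, e }
  { a, c, d, e, f }  = { c, d, e, f } ∪ { a, d, e, f }
  (now 18)
Step 3. New:
  { b }  = { a, c, d, e, f }ᶜ
  { c }  = { a, b, d, e, f }ᶜ
  { e }  = { a, b, c, d, f }ᶜ
  { d, f }  = { a, b, c, e }ᶜ
  { b, c, e }  = { b, e } ∪ { b, c }
  { b, c, d, f }  = { b, c } ∪ { c, d, f }
  { b, d, e, f }  = { b, e } ∪ { d, e, f }
  (now 25)
Step 4: +6 →
  { a, c }  = { b, d, e, f }ᶜ
  { a, e }  = { b, c, d, f }ᶜ
  { c, e }  = { e } ∪ { c }
  { a, d, f }  = { b, c, e }ᶜ
  { b, d, f }  = { b } ∪ { d, f }
  { a, b, d, f }  = { a, b } ∪ { d, f }
  (now 31)
Step 5: 1 new —
  { a, c, e }  = { b, d, f }ᶜ
  (now 32)
Step 6: already closed under ᶜ and ∪.

Hence σ(ℰ) has 32 members: { ∅, { a }, { b }, { c }, { e }, { a, b }, { a, c }, { a, e }, { b, c }, { b, e }, { c, e }, { d, f }, { a, b, c }, { a, b, e }, { a, c, e }, { a, d, f }, { b, c, e }, { b, d, f }, { c, d, f }, { d, e, f }, { a, b, c, e }, { a, b, d, f }, { a, c, d, f }, { a, d, e, f }, { b, c, d, f }, { b, d, e, f }, { c, d, e, f }, { a, b, c, d, f }, { a, b, d, e, f }, { a, c, d, e, f }, { b, c, d, e, f }, S }.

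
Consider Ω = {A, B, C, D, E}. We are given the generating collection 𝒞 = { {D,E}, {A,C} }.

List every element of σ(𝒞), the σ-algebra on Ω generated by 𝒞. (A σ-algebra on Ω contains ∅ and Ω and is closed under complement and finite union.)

Take S₀ = 𝒞 ∪ {∅, Ω} = { {}, {A,C}, {D,E}, Ω }.
Round 1: 3 new —
  {A,B,C}  = {D,E}ᶜ
  {B,D,E}  = {A,C}ᶜ
  {A,C,D,E}  = {D,E} ∪ {A,C}
  (now 7)
Round 2 (1 new):
  {B}  = {A,C,D,E}ᶜ
  (now 8)
Round 3: no new sets; the family is a σ-algebra.

σ(𝒞) = { {}, {B}, {A,C}, {D,E}, {A,B,C}, {B,D,E}, {A,C,D,E}, Ω }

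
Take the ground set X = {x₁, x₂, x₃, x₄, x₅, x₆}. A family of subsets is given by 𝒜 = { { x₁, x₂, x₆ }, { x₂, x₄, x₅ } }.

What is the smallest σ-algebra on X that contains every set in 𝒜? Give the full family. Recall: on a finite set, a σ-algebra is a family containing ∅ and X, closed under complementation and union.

σ(𝒜) = { {}, { x₂ }, { x₃ }, { x₁, x₆ }, { x₂, x₃ }, { x₄, x₅ }, { x₁, x₂, x₆ }, { x₁, x₃, x₆ }, { x₂, x₄, x₅ }, { x₃, x₄, x₅ }, { x₁, x₂, x₃, x₆ }, { x₁, x₄, x₅, x₆ }, { x₂, x₃, x₄, x₅ }, { x₁, x₂, x₄, x₅, x₆ }, { x₁, x₃, x₄, x₅, x₆ }, X }

Derivation:
Begin from { {}, { x₁, x₂, x₆ }, { x₂, x₄, x₅ }, X } (that is, 𝒜 plus ∅ and X).
Round 1: +3 →
  { x₁, x₃, x₆ }  = { x₂, x₄, x₅ }ᶜ
  { x₃, x₄, x₅ }  = { x₁, x₂, x₆ }ᶜ
  { x₁, x₂, x₄, x₅, x₆ }  = { x₂, x₄, x₅ } ∪ { x₁, x₂, x₆ }
  [7 total]
Round 2. New:
  { x₃ }  = { x₁, x₂, x₄, x₅, x₆ }ᶜ
  { x₁, x₂, x₃, x₆ }  = { x₁, x₃, x₆ } ∪ { x₁, x₂, x₆ }
  { x₂, x₃, x₄, x₅ }  = { x₃, x₄, x₅ } ∪ { x₂, x₄, x₅ }
  { x₁, x₃, x₄, x₅, x₆ }  = { x₃, x₄, x₅ } ∪ { x₁, x₃, x₆ }
  [11 total]
Round 3 (3 new):
  { x₂ }  = { x₁, x₃, x₄, x₅, x₆ }ᶜ
  { x₁, x₆ }  = { x₂, x₃, x₄, x₅ }ᶜ
  { x₄, x₅ }  = { x₁, x₂, x₃, x₆ }ᶜ
  [14 total]
Round 4. New:
  { x₂, x₃ }  = { x₃ } ∪ { x₂ }
  { x₁, x₄, x₅, x₆ }  = { x₄, x₅ } ∪ { x₁, x₆ }
  [16 total]
Round 5 adds nothing — fixpoint reached.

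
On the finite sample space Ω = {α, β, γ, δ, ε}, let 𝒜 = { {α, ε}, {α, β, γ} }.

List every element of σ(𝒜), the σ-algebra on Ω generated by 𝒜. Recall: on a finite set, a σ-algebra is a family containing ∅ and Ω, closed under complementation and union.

σ(𝒜) (16 sets): { {}, {α}, {δ}, {ε}, {α, δ}, {α, ε}, {β, γ}, {δ, ε}, {α, β, γ}, {α, δ, ε}, {β, γ, δ}, {β, γ, ε}, {α, β, γ, δ}, {α, β, γ, ε}, {β, γ, δ, ε}, Ω }

Check:
Seed the family with 𝒜 together with ∅ and Ω: { {}, {α, ε}, {α, β, γ}, Ω }.
Step 1: 3 new —
  {δ, ε}  = complement {α, β, γ}
  {β, γ, δ}  = complement {α, ε}
  {α, β, γ, ε}  = {α, β, γ} ∪ {α, ε}
  [7 total]
Step 2: +4 →
  {δ}  = complement {α, β, γ, ε}
  {α, δ, ε}  = {δ, ε} ∪ {α, ε}
  {α, β, γ, δ}  = {α, β, γ} ∪ {β, γ, δ}
  {β, γ, δ, ε}  = {δ, ε} ∪ {β, γ, δ}
  [11 total]
Step 3: +3 →
  {α}  = complement {β, γ, δ, ε}
  {ε}  = complement {α, β, γ, δ}
  {β, γ}  = complement {α, δ, ε}
  [14 total]
Step 4. New:
  {α, δ}  = {δ} ∪ {α}
  {β, γ, ε}  = {β, γ} ∪ {ε}
  [16 total]
Step 5: no new sets; the family is a σ-algebra.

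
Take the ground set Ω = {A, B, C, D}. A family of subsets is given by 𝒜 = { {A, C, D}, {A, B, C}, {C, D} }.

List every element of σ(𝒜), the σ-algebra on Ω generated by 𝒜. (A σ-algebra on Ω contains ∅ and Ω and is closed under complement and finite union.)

Seed the family with 𝒜 together with ∅ and Ω: { ∅, {C, D}, {A, B, C}, {A, C, D}, Ω }.
Iteration 1: +3 →
  {B}  = Ω∖{A, C, D}
  {D}  = Ω∖{A, B, C}
  {A, B}  = Ω∖{C, D}
  (now 8)
Iteration 2: +3 →
  {B, D}  = {D} ∪ {B}
  {A, B, D}  = {D} ∪ {A, B}
  {B, C, D}  = {B} ∪ {C, D}
  (now 11)
Iteration 3. New:
  {A}  = Ω∖{B, C, D}
  {C}  = Ω∖{A, B, D}
  {A, C}  = Ω∖{B, D}
  (now 14)
Iteration 4: 2 new —
  {A, D}  = {D} ∪ {A}
  {B, C}  = {C} ∪ {B}
  (now 16)
Iteration 5: closed — nothing new.

σ(𝒜) = { ∅, {A}, {B}, {C}, {D}, {A, B}, {A, C}, {A, D}, {B, C}, {B, D}, {C, D}, {A, B, C}, {A, B, D}, {A, C, D}, {B, C, D}, Ω }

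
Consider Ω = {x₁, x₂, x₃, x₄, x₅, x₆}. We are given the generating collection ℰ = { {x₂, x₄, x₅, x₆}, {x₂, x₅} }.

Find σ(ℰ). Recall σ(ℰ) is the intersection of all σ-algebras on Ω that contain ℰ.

Start: ℰ ∪ {∅, Ω} = { {}, {x₂, x₅}, {x₂, x₄, x₅, x₆}, Ω }.
Pass 1: 2 new —
  {x₁, x₃}  = {x₂, x₄, x₅, x₆}ᶜ
  {x₁, x₃, x₄, x₆}  = {x₂, x₅}ᶜ
  (now 6)
Pass 2: +1 →
  {x₁, x₂, x₃, x₅}  = {x₂, x₅} ∪ {x₁, x₃}
  (now 7)
Pass 3 adds 1:
  {x₄, x₆}  = {x₁, x₂, x₃, x₅}ᶜ
  (now 8)
After Pass 4 the family is unchanged; done.

Hence σ(ℰ) has 8 members: { {}, {x₁, x₃}, {x₂, x₅}, {x₄, x₆}, {x₁, x₂, x₃, x₅}, {x₁, x₃, x₄, x₆}, {x₂, x₄, x₅, x₆}, Ω }.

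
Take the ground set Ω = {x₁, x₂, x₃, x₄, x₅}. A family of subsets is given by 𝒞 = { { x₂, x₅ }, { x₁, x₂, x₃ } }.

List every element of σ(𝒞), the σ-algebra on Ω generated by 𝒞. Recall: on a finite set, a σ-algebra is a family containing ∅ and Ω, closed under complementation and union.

Answer: σ(𝒞) = { ∅, { x₂ }, { x₄ }, { x₅ }, { x₁, x₃ }, { x₂, x₄ }, { x₂, x₅ }, { x₄, x₅ }, { x₁, x₂, x₃ }, { x₁, x₃, x₄ }, { x₁, x₃, x₅ }, { x₂, x₄, x₅ }, { x₁, x₂, x₃, x₄ }, { x₁, x₂, x₃, x₅ }, { x₁, x₃, x₄, x₅ }, Ω }

Derivation:
Begin from { ∅, { x₂, x₅ }, { x₁, x₂, x₃ }, Ω } (that is, 𝒞 plus ∅ and Ω).
Pass 1: +3 →
  { x₄, x₅ }  = complement { x₁, x₂, x₃ }
  { x₁, x₃, x₄ }  = complement { x₂, x₅ }
  { x₁, x₂, x₃, x₅ }  = { x₁, x₂, x₃ } ∪ { x₂, x₅ }
  |family| = 7
Pass 2 (4 new):
  { x₄ }  = complement { x₁, x₂, x₃, x₅ }
  { x₂, x₄, x₅ }  = { x₄, x₅ } ∪ { x₂, x₅ }
  { x₁, x₂, x₃, x₄ }  = { x₁, x₃, x₄ } ∪ { x₁, x₂, x₃ }
  { x₁, x₃, x₄, x₅ }  = { x₄, x₅ } ∪ { x₁, x₃, x₄ }
  |family| = 11
Pass 3. New:
  { x₂ }  = complement { x₁, x₃, x₄, x₅ }
  { x₅ }  = complement { x₁, x₂, x₃, x₄ }
  { x₁, x₃ }  = complement { x₂, x₄, x₅ }
  |family| = 14
Pass 4. New:
  { x₂, x₄ }  = { x₄ } ∪ { x₂ }
  { x₁, x₃, x₅ }  = { x₁, x₃ } ∪ { x₅ }
  |family| = 16
Pass 5: closed — nothing new.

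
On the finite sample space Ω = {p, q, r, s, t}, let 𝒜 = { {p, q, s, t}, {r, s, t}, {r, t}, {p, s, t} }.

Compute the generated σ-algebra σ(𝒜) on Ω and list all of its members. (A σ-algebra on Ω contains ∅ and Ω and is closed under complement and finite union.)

σ(𝒜) (32 sets): { ∅, {p}, {q}, {r}, {s}, {t}, {p, q}, {p, r}, {p, s}, {p, t}, {q, r}, {q, s}, {q, t}, {r, s}, {r, t}, {s, t}, {p, q, r}, {p, q, s}, {p, q, t}, {p, r, s}, {p, r, t}, {p, s, t}, {q, r, s}, {q, r, t}, {q, s, t}, {r, s, t}, {p, q, r, s}, {p, q, r, t}, {p, q, s, t}, {p, r, s, t}, {q, r, s, t}, Ω }

Working:
Take S₀ = 𝒜 ∪ {∅, Ω} = { ∅, {r, t}, {p, s, t}, {r, s, t}, {p, q, s, t}, Ω }.
Iteration 1 adds 5:
  {r}  = Ω∖{p, q, s, t}
  {p, q}  = Ω∖{r, s, t}
  {q, r}  = Ω∖{p, s, t}
  {p, q, s}  = Ω∖{r, t}
  {p, r, s, t}  = {p, s, t} ∪ {r, s, t}
Iteration 2 adds 6:
  {q}  = Ω∖{p, r, s, t}
  {p, q, r}  = {p, q} ∪ {r}
  {q, r, t}  = {q, r} ∪ {r, t}
  {p, q, r, s}  = {p, q, s} ∪ {r}
  {p, q, r, t}  = {p, q} ∪ {r, t}
  {q, r, s, t}  = {r, s, t} ∪ {q, r}
Iteration 3: 5 new —
  {p}  = Ω∖{q, r, s, t}
  {s}  = Ω∖{p, q, r, t}
  {t}  = Ω∖{p, q, r, s}
  {p, s}  = Ω∖{q, r, t}
  {s, t}  = Ω∖{p, q, r}
Iteration 4 adds 10:
  {p, r}  = {r} ∪ {p}
  {p, t}  = {t} ∪ {p}
  {q, s}  = {q} ∪ {s}
  {q, t}  = {q} ∪ {t}
  {r, s}  = {r} ∪ {s}
  {p, q, t}  = {p, q} ∪ {t}
  {p, r, s}  = {r} ∪ {p, s}
  {p, r, t}  = {r, t} ∪ {p}
  {q, r, s}  = {q, r} ∪ {s}
  {q, s, t}  = {q} ∪ {s, t}
Iteration 5 adds nothing — fixpoint reached.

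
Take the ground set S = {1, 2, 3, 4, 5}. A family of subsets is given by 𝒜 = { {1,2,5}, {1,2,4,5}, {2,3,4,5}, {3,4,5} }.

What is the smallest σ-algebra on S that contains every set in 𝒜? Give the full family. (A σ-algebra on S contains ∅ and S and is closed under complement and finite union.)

Take S₀ = 𝒜 ∪ {∅, S} = { {}, {1,2,5}, {3,4,5}, {1,2,4,5}, {2,3,4,5}, S }.
Round 1 adds 4:
  {1}  = S∖{2,3,4,5}
  {3}  = S∖{1,2,4,5}
  {1,2}  = S∖{3,4,5}
  {3,4}  = S∖{1,2,5}
  — 10 sets.
Round 2. New:
  {1,3}  = {3} ∪ {1}
  {1,2,3}  = {1,2} ∪ {3}
  {1,3,4}  = {3,4} ∪ {1}
  {1,2,3,4}  = {3,4} ∪ {1,2}
  {1,2,3,5}  = {3} ∪ {1,2,5}
  {1,3,4,5}  = {3,4,5} ∪ {1}
  — 16 sets.
Round 3: +6 →
  {2}  = S∖{1,3,4,5}
  {4}  = S∖{1,2,3,5}
  {5}  = S∖{1,2,3,4}
  {2,5}  = S∖{1,3,4}
  {4,5}  = S∖{1,2,3}
  {2,4,5}  = S∖{1,3}
  — 22 sets.
Round 4 adds 10:
  {1,4}  = {4} ∪ {1}
  {1,5}  = {5} ∪ {1}
  {2,3}  = {2} ∪ {3}
  {2,4}  = {2} ∪ {4}
  {3,5}  = {5} ∪ {3}
  {1,2,4}  = {1,2} ∪ {4}
  {1,3,5}  = {5} ∪ {1,3}
  {1,4,5}  = {4,5} ∪ {1}
  {2,3,4}  = {3,4} ∪ {2}
  {2,3,5}  = {2,5} ∪ {3}
  — 32 sets.
Round 5: closed — nothing new.

Therefore σ(𝒜) = { {}, {1}, {2}, {3}, {4}, {5}, {1,2}, {1,3}, {1,4}, {1,5}, {2,3}, {2,4}, {2,5}, {3,4}, {3,5}, {4,5}, {1,2,3}, {1,2,4}, {1,2,5}, {1,3,4}, {1,3,5}, {1,4,5}, {2,3,4}, {2,3,5}, {2,4,5}, {3,4,5}, {1,2,3,4}, {1,2,3,5}, {1,2,4,5}, {1,3,4,5}, {2,3,4,5}, S } (|σ(𝒜)| = 32).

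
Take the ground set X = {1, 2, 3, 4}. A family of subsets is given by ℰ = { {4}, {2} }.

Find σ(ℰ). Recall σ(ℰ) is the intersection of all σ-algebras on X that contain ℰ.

σ(ℰ) = { ∅, {2}, {4}, {1,3}, {2,4}, {1,2,3}, {1,3,4}, X }

Working:
Start: ℰ ∪ {∅, X} = { ∅, {2}, {4}, X }.
Iteration 1: 3 new —
  {2,4}  = {2} ∪ {4}
  {1,2,3}  = {4}ᶜ
  {1,3,4}  = {2}ᶜ
  |family| = 7
Iteration 2. New:
  {1,3}  = {2,4}ᶜ
  |family| = 8
After Iteration 3 the family is unchanged; done.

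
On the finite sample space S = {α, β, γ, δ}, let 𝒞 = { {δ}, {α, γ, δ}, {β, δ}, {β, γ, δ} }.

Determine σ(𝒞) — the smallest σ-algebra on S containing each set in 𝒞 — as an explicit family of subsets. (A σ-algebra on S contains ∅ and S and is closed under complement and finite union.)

σ(𝒞) (16 sets): { {}, {α}, {β}, {γ}, {δ}, {α, β}, {α, γ}, {α, δ}, {β, γ}, {β, δ}, {γ, δ}, {α, β, γ}, {α, β, δ}, {α, γ, δ}, {β, γ, δ}, S }

Working:
Begin from { {}, {δ}, {β, δ}, {α, γ, δ}, {β, γ, δ}, S } (that is, 𝒞 plus ∅ and S).
Round 1. New:
  {α}  = ᶜ of {β, γ, δ}
  {β}  = ᶜ of {α, γ, δ}
  {α, γ}  = ᶜ of {β, δ}
  {α, β, γ}  = ᶜ of {δ}
  |family| = 10
Round 2 adds 3:
  {α, β}  = {β} ∪ {α}
  {α, δ}  = {δ} ∪ {α}
  {α, β, δ}  = {β, δ} ∪ {α}
  |family| = 13
Round 3. New:
  {γ}  = ᶜ of {α, β, δ}
  {β, γ}  = ᶜ of {α, δ}
  {γ, δ}  = ᶜ of {α, β}
  |family| = 16
Round 4: closed — nothing new.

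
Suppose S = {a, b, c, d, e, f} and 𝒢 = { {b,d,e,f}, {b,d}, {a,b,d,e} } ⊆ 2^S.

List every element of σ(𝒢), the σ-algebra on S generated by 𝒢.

σ(𝒢) (32 sets): { ∅, {a}, {c}, {e}, {f}, {a,c}, {a,e}, {a,f}, {b,d}, {c,e}, {c,f}, {e,f}, {a,b,d}, {a,c,e}, {a,c,f}, {a,e,f}, {b,c,d}, {b,d,e}, {b,d,f}, {c,e,f}, {a,b,c,d}, {a,b,d,e}, {a,b,d,f}, {a,c,e,f}, {b,c,d,e}, {b,c,d,f}, {b,d,e,f}, {a,b,c,d,e}, {a,b,c,d,f}, {a,b,d,e,f}, {b,c,d,e,f}, S }

Working:
Seed the family with 𝒢 together with ∅ and S: { ∅, {b,d}, {a,b,d,e}, {b,d,e,f}, S }.
Step 1. New:
  {a,c}  = ᶜ of {b,d,e,f}
  {c,f}  = ᶜ of {a,b,d,e}
  {a,c,e,f}  = ᶜ of {b,d}
  {a,b,d,e,f}  = {b,d,e,f} ∪ {a,b,d,e}
Step 2: 6 new —
  {c}  = ᶜ of {a,b,d,e,f}
  {a,c,f}  = {a,c} ∪ {c,f}
  {a,b,c,d}  = {a,c} ∪ {b,d}
  {b,c,d,f}  = {c,f} ∪ {b,d}
  {a,b,c,d,e}  = {a,b,d,e} ∪ {a,c}
  {b,c,d,e,f}  = {b,d,e,f} ∪ {c,f}
Step 3: +7 →
  {a}  = ᶜ of {b,c,d,e,f}
  {f}  = ᶜ of {a,b,c,d,e}
  {a,e}  = ᶜ of {b,c,d,f}
  {e,f}  = ᶜ of {a,b,c,d}
  {b,c,d}  = {c} ∪ {b,d}
  {b,d,e}  = ᶜ of {a,c,f}
  {a,b,c,d,f}  = {b,c,d,f} ∪ {a,c}
Step 4: +8 →
  {e}  = ᶜ of {a,b,c,d,f}
  {a,f}  = {f} ∪ {a}
  {a,b,d}  = {b,d} ∪ {a}
  {a,c,e}  = {a,c} ∪ {a,e}
  {a,e,f}  = ᶜ of {b,c,d}
  {b,d,f}  = {b,d} ∪ {f}
  {c,e,f}  = {e,f} ∪ {c}
  {b,c,d,e}  = {b,c,d} ∪ {b,d,e}
Step 5 adds 2:
  {c,e}  = {e} ∪ {c}
  {a,b,d,f}  = {b,d,f} ∪ {a,f}
Step 6: closed — nothing new.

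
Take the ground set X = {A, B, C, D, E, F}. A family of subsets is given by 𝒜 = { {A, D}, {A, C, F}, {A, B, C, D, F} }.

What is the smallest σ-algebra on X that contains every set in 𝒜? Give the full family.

Seed the family with 𝒜 together with ∅ and X: { {}, {A, D}, {A, C, F}, {A, B, C, D, F}, X }.
Iteration 1: 4 new —
  {E}  = ᶜ of {A, B, C, D, F}
  {B, D, E}  = ᶜ of {A, C, F}
  {A, C, D, F}  = {A, D} ∪ {A, C, F}
  {B, C, E, F}  = ᶜ of {A, D}
  [9 total]
Iteration 2: 7 new —
  {B, E}  = ᶜ of {A, C, D, F}
  {A, D, E}  = {E} ∪ {A, D}
  {A, B, D, E}  = {A, D} ∪ {B, D, E}
  {A, C, E, F}  = {A, C, F} ∪ {E}
  {A, B, C, E, F}  = {A, C, F} ∪ {B, C, E, F}
  {A, C, D, E, F}  = {E} ∪ {A, C, D, F}
  {B, C, D, E, F}  = {B, C, E, F} ∪ {B, D, E}
  [16 total]
Iteration 3 adds 6:
  {A}  = ᶜ of {B, C, D, E, F}
  {B}  = ᶜ of {A, C, D, E, F}
  {D}  = ᶜ of {A, B, C, E, F}
  {B, D}  = ᶜ of {A, C, E, F}
  {C, F}  = ᶜ of {A, B, D, E}
  {B, C, F}  = ᶜ of {A, D, E}
  [22 total]
Iteration 4: 9 new —
  {A, B}  = {A} ∪ {B}
  {A, E}  = {A} ∪ {E}
  {D, E}  = {E} ∪ {D}
  {A, B, D}  = {A} ∪ {B, D}
  {A, B, E}  = {B, E} ∪ {A}
  {C, D, F}  = {C, F} ∪ {D}
  {C, E, F}  = {E} ∪ {C, F}
  {A, B, C, F}  = {A} ∪ {B, C, F}
  {B, C, D, F}  = {B, C, F} ∪ {D}
  [31 total]
Iteration 5 (1 new):
  {C, D, E, F}  = ᶜ of {A, B}
  [32 total]
After Iteration 6 the family is unchanged; done.

σ(𝒜) = { {}, {A}, {B}, {D}, {E}, {A, B}, {A, D}, {A, E}, {B, D}, {B, E}, {C, F}, {D, E}, {A, B, D}, {A, B, E}, {A, C, F}, {A, D, E}, {B, C, F}, {B, D, E}, {C, D, F}, {C, E, F}, {A, B, C, F}, {A, B, D, E}, {A, C, D, F}, {A, C, E, F}, {B, C, D, F}, {B, C, E, F}, {C, D, E, F}, {A, B, C, D, F}, {A, B, C, E, F}, {A, C, D, E, F}, {B, C, D, E, F}, X }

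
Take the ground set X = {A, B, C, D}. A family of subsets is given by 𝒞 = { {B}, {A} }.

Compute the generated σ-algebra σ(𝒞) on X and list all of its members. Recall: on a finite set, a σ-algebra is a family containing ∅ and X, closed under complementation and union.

Take S₀ = 𝒞 ∪ {∅, X} = { {}, {A}, {B}, X }.
Round 1 adds 3:
  {A,B}  = {B} ∪ {A}
  {A,C,D}  = complement {B}
  {B,C,D}  = complement {A}
  (now 7)
Round 2: 1 new —
  {C,D}  = complement {A,B}
  (now 8)
Round 3: closed — nothing new.

σ(𝒞) = { {}, {A}, {B}, {A,B}, {C,D}, {A,C,D}, {B,C,D}, X }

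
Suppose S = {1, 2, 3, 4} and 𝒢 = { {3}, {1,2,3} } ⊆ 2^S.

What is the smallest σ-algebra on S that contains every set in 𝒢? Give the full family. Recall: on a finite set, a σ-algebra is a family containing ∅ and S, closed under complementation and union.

σ(𝒢) = { {}, {3}, {4}, {1,2}, {3,4}, {1,2,3}, {1,2,4}, S }

Check:
Take S₀ = 𝒢 ∪ {∅, S} = { {}, {3}, {1,2,3}, S }.
Iteration 1: 2 new —
  {4}  = {1,2,3}ᶜ
  {1,2,4}  = {3}ᶜ
  (now 6)
Iteration 2 adds 1:
  {3,4}  = {3} ∪ {4}
  (now 7)
Iteration 3: 1 new —
  {1,2}  = {3,4}ᶜ
  (now 8)
After Iteration 4 the family is unchanged; done.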